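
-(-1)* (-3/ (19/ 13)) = -39/ 19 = -2.05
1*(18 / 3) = 6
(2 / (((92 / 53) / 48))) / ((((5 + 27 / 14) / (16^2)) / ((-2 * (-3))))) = 27353088 / 2231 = 12260.46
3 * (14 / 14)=3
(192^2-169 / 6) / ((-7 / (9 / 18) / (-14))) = 221015 / 6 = 36835.83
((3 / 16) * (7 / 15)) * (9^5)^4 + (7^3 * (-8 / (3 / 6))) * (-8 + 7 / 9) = 765932923920615052063 / 720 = 1063795727667520905.64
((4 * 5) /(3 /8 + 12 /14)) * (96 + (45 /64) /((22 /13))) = 1583785 /1012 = 1565.00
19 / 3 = 6.33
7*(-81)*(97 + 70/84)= -110943/2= -55471.50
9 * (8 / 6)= 12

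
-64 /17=-3.76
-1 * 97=-97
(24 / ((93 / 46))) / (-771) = -368 / 23901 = -0.02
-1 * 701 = -701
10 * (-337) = -3370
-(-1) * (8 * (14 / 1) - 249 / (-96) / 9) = 32339 / 288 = 112.29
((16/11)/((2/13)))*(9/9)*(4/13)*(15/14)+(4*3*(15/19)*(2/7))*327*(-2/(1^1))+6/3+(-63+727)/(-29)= -75859698/42427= -1788.01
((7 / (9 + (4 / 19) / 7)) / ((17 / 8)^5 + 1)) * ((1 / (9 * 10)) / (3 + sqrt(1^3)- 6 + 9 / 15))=-2179072 / 15701423625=-0.00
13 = 13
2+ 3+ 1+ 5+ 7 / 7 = 12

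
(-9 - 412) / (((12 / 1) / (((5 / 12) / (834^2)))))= -2105 / 100160064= -0.00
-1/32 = -0.03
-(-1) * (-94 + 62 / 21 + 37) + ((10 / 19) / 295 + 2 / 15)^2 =-106935431237 / 1979209575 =-54.03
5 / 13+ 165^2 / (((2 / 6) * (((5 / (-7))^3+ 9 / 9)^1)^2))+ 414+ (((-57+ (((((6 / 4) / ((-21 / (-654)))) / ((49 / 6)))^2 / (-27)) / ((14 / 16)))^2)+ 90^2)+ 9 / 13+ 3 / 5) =441332721535241818266499 / 2095071765414931940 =210652.79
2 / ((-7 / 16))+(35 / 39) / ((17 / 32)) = -13376 / 4641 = -2.88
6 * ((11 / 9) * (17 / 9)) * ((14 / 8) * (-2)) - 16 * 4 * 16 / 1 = -28957 / 27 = -1072.48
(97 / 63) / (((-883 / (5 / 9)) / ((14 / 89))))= -970 / 6365547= -0.00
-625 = -625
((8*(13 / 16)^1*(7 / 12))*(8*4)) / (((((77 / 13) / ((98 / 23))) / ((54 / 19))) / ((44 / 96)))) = 49686 / 437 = 113.70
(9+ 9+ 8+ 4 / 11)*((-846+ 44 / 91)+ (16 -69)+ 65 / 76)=-900192625 / 38038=-23665.61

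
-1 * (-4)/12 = 1/3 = 0.33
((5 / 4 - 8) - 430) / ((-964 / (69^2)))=8317467 / 3856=2157.02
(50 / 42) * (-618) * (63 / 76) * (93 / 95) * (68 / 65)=-2931174 / 4693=-624.58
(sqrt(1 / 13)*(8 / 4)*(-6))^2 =144 / 13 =11.08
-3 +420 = 417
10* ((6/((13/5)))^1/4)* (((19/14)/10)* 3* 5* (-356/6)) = -126825/182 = -696.84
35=35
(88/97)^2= 0.82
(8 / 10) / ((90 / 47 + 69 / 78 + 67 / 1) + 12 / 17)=83096 / 7323395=0.01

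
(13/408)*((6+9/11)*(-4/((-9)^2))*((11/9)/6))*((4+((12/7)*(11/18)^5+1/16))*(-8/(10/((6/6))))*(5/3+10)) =3015306775/35126124336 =0.09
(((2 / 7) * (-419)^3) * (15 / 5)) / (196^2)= -220680177 / 134456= -1641.28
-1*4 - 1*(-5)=1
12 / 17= 0.71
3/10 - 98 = -977/10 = -97.70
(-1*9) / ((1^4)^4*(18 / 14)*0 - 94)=9 / 94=0.10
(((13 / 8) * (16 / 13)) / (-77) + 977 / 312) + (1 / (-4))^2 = 152213 / 48048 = 3.17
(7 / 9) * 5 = 35 / 9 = 3.89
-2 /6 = -1 /3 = -0.33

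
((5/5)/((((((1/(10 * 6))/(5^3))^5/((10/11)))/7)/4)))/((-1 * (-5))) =120809659090909090909.09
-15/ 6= -5/ 2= -2.50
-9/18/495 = -0.00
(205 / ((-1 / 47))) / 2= -4817.50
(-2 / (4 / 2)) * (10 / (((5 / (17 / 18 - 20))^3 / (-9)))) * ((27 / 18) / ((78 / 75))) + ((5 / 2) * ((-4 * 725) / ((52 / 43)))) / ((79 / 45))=-4703039953 / 443664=-10600.45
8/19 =0.42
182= 182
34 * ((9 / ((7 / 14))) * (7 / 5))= 4284 / 5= 856.80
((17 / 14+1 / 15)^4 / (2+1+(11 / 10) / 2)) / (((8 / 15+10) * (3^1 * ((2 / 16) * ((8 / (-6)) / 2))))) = -0.29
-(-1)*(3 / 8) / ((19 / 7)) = 21 / 152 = 0.14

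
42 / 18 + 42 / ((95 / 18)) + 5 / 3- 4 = 756 / 95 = 7.96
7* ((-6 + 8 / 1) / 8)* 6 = 21 / 2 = 10.50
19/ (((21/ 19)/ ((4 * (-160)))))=-231040/ 21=-11001.90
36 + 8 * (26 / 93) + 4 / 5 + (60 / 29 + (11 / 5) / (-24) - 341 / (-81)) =26345177 / 582552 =45.22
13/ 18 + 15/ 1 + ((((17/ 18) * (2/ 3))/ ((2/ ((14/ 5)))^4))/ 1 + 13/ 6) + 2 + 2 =410192/ 16875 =24.31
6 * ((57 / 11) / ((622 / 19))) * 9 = 29241 / 3421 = 8.55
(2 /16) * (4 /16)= 1 /32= 0.03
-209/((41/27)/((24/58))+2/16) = -135432/2459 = -55.08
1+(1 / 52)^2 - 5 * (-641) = 8669025 / 2704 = 3206.00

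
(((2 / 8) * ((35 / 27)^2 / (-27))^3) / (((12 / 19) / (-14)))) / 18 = 0.00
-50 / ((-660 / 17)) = 85 / 66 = 1.29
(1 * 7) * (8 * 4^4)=14336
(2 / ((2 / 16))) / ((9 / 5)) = 80 / 9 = 8.89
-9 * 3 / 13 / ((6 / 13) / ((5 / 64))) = -45 / 128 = -0.35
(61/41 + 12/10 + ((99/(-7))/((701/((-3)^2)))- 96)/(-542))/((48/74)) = 57800982233/13085202480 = 4.42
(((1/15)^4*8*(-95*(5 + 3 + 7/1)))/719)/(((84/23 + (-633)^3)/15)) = 3496/188747133172785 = 0.00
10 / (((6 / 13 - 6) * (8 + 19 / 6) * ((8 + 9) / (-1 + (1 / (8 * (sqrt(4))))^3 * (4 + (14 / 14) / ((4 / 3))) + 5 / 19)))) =0.01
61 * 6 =366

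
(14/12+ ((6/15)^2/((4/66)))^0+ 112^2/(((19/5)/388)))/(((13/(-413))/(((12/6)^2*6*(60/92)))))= -3618187445460/5681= -636892702.95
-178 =-178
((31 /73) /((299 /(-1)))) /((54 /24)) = -124 /196443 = -0.00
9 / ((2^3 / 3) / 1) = 27 / 8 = 3.38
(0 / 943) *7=0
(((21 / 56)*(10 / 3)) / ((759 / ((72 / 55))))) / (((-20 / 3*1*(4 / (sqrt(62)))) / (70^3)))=-77175*sqrt(62) / 2783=-218.35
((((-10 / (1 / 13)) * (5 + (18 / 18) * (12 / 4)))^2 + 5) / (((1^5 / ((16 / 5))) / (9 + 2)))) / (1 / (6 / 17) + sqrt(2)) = 554770656 / 31 - 195801408 * sqrt(2) / 31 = 8963408.04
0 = 0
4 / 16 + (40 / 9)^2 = 6481 / 324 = 20.00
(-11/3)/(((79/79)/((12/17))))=-44/17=-2.59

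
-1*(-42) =42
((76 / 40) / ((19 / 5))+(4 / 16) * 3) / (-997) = -5 / 3988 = -0.00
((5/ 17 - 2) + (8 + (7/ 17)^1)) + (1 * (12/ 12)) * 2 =148/ 17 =8.71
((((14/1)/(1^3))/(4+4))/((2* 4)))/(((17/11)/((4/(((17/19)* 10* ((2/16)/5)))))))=1463/578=2.53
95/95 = 1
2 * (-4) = -8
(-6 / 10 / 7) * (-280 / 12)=2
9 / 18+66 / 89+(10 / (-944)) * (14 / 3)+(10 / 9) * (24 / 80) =32041 / 21004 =1.53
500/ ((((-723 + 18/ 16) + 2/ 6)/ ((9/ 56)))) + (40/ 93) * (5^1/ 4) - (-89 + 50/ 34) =16856462746/ 191647239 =87.96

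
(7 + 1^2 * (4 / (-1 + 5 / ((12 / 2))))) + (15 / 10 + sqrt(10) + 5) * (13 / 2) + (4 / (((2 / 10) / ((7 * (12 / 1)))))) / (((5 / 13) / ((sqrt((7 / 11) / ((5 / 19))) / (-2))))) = -2184 * sqrt(7315) / 55 + 13 * sqrt(10) / 2 + 101 / 4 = -3350.43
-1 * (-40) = 40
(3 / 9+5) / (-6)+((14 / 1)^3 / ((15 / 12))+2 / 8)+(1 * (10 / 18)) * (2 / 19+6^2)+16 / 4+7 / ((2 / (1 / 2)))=1898416 / 855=2220.37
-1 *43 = -43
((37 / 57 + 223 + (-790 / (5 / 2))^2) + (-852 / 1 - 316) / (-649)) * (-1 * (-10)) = 37023130360 / 36993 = 1000814.49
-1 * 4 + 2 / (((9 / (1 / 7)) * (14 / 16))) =-1748 / 441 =-3.96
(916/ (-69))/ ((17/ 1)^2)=-916/ 19941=-0.05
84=84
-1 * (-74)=74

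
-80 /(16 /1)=-5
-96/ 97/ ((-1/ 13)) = 12.87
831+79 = 910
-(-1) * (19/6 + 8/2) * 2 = 43/3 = 14.33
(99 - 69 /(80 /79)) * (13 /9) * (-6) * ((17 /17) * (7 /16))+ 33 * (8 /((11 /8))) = 47987 /640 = 74.98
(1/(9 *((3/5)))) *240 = 400/9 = 44.44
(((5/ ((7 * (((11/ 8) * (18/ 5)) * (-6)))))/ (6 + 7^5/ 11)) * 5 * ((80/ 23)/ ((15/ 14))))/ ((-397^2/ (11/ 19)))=88000/ 94132539647829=0.00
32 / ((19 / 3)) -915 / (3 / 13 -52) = 290613 / 12787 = 22.73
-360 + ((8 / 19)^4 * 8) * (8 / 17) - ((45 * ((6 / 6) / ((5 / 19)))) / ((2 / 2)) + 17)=-1213808292 / 2215457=-547.88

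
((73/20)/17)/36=73/12240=0.01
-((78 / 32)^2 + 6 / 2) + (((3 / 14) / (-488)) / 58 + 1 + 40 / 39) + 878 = 107693773679 / 123631872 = 871.08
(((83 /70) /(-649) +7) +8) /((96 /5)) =0.78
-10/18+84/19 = 661/171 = 3.87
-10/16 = -0.62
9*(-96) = -864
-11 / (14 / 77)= -121 / 2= -60.50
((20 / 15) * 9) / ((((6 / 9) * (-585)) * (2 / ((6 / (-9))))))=2 / 195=0.01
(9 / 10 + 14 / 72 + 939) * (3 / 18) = 156.68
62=62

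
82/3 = 27.33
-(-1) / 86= 0.01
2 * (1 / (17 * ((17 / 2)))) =4 / 289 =0.01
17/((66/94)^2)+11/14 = 537721/15246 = 35.27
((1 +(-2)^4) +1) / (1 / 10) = 180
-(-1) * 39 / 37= 39 / 37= 1.05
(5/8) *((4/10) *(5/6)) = 5/24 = 0.21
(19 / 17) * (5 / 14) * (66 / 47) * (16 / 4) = 12540 / 5593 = 2.24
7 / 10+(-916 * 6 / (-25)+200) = 21027 / 50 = 420.54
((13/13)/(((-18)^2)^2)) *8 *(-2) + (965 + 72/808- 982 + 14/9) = -10175483/662661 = -15.36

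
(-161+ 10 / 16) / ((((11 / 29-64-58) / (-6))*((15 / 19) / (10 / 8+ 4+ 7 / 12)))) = -4948531 / 84648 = -58.46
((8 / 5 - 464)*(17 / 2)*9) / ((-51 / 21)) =72828 / 5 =14565.60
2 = 2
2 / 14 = 1 / 7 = 0.14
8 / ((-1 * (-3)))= 8 / 3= 2.67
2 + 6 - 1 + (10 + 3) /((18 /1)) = 7.72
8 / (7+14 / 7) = 8 / 9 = 0.89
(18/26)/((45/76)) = 76/65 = 1.17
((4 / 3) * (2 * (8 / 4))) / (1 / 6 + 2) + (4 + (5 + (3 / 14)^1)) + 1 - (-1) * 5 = 3217 / 182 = 17.68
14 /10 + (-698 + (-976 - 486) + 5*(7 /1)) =-10618 /5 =-2123.60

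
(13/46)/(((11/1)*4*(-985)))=-13/1993640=-0.00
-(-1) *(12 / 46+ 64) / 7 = 1478 / 161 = 9.18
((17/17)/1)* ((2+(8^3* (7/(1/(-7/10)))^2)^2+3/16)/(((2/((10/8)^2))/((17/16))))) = 25690536258723/204800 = 125442071.58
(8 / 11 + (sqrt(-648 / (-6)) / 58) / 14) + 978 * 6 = 3 * sqrt(3) / 406 + 64556 / 11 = 5868.74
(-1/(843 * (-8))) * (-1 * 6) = -1/1124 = -0.00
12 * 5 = 60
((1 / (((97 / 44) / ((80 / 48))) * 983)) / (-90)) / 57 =-22 / 146745189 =-0.00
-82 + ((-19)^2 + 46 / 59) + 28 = 18159 / 59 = 307.78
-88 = -88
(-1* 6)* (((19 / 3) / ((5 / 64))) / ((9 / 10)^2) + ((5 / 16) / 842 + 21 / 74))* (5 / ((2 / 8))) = -60785316215 / 5046948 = -12043.98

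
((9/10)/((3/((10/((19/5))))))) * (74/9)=370/57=6.49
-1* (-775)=775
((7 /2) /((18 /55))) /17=385 /612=0.63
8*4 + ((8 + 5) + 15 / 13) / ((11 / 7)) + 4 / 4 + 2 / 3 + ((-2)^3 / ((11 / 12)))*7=-7901 / 429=-18.42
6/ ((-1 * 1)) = -6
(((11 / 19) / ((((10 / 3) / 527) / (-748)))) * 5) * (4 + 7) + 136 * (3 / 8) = -71545605 / 19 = -3765558.16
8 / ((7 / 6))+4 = 76 / 7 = 10.86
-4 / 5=-0.80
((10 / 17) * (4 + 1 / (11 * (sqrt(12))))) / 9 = 5 * sqrt(3) / 5049 + 40 / 153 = 0.26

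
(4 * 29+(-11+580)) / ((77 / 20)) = 13700 / 77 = 177.92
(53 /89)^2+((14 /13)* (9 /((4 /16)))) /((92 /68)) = 68707019 /2368379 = 29.01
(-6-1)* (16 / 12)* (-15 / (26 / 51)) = 3570 / 13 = 274.62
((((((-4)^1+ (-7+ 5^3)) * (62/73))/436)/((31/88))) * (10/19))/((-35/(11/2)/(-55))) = 159720/55699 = 2.87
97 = 97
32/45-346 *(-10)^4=-3459999.29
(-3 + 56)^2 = 2809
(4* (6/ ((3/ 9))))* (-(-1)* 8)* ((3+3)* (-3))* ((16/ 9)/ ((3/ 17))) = -104448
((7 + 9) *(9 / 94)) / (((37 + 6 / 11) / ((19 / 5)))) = 15048 / 97055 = 0.16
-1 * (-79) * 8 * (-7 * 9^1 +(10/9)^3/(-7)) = -203813048/5103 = -39939.85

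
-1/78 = -0.01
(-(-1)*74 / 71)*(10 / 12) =185 / 213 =0.87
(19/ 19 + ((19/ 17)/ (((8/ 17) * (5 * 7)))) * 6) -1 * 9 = -1063/ 140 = -7.59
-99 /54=-11 /6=-1.83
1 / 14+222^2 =689977 / 14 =49284.07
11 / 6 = 1.83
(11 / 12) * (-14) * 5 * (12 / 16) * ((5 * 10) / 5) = -1925 / 4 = -481.25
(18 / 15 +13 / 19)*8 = 1432 / 95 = 15.07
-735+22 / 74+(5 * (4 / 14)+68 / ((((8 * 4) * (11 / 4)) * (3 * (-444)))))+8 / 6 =-4057883 / 5544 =-731.94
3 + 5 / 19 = 62 / 19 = 3.26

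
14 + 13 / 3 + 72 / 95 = 5441 / 285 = 19.09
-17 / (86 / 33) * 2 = -13.05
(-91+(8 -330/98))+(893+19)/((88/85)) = 794.54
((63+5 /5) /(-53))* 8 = -512 /53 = -9.66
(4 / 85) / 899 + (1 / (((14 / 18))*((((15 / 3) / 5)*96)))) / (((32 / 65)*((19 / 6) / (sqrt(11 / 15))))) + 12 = 39*sqrt(165) / 68096 + 916984 / 76415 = 12.01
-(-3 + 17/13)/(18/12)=44/39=1.13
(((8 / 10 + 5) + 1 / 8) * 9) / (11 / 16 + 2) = 4266 / 215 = 19.84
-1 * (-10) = 10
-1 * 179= -179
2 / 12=1 / 6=0.17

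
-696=-696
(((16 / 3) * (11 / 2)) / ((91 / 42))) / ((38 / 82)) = 7216 / 247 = 29.21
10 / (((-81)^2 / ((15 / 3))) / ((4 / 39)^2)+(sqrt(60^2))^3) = 800 / 27259281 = 0.00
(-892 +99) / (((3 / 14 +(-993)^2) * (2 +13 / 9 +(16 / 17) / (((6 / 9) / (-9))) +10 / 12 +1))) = 1132404 / 10459352699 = 0.00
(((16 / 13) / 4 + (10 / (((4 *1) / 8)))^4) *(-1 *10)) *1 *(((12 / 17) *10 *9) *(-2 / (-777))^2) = -673.46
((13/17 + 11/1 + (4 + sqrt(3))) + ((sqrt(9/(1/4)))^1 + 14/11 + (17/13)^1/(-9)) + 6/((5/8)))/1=34.22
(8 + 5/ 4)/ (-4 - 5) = -37/ 36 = -1.03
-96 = -96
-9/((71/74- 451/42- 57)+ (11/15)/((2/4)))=3885/28193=0.14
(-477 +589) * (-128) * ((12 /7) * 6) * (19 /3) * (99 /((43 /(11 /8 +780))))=-72241956864 /43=-1680045508.47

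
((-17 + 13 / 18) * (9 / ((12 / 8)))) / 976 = -293 / 2928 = -0.10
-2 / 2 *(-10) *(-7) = -70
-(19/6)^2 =-361/36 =-10.03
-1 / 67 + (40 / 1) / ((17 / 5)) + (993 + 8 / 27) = 30908182 / 30753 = 1005.05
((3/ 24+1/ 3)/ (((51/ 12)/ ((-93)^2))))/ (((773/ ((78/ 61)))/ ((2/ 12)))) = 412269/ 1603202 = 0.26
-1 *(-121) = 121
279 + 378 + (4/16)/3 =7885/12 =657.08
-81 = -81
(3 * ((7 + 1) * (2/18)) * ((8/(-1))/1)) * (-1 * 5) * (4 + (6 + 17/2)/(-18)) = 340.74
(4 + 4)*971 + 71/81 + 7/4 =2517683/324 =7770.63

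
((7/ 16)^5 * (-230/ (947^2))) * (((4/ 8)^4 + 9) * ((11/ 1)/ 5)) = -616564795/ 7522979151872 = -0.00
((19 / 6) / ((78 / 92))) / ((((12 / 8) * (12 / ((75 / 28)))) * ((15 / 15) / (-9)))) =-10925 / 2184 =-5.00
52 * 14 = 728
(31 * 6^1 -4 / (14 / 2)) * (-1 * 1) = -1298 / 7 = -185.43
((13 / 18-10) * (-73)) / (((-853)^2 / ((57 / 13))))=231629 / 56753502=0.00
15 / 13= 1.15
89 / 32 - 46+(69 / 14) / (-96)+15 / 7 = -18425 / 448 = -41.13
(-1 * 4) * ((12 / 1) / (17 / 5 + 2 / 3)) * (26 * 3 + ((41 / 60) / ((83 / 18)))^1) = -4670136 / 5063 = -922.40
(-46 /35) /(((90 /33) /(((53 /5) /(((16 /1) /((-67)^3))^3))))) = 364812419719918944323 /10752000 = 33929726536450.79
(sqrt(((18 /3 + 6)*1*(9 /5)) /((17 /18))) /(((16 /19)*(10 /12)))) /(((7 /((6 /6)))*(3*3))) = 57*sqrt(510) /11900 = 0.11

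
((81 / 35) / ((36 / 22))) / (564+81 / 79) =2607 / 1041530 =0.00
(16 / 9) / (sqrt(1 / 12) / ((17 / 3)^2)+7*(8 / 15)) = 1496696320 / 3143044047-693600*sqrt(3) / 1047681349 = 0.48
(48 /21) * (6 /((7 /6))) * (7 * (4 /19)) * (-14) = -4608 /19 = -242.53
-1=-1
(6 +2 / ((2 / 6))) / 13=12 / 13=0.92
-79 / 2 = -39.50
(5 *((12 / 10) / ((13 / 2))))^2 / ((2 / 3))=216 / 169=1.28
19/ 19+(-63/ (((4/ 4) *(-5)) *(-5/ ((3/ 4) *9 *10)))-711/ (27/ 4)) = -8233/ 30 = -274.43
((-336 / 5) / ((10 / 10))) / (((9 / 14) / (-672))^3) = 3454189699072 / 45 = 76759771090.49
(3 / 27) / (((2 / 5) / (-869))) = -4345 / 18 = -241.39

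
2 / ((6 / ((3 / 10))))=1 / 10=0.10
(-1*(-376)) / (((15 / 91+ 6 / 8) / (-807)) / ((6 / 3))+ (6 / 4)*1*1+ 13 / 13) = 73632832 / 489469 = 150.43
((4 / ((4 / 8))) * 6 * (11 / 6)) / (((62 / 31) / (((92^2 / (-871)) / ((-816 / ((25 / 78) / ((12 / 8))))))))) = 0.11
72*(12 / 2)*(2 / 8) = 108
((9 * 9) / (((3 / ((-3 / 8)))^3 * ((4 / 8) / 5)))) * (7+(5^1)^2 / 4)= -21465 / 1024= -20.96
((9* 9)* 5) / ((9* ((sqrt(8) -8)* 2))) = -45 / 14 -45* sqrt(2) / 56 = -4.35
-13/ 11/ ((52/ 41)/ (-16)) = 164/ 11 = 14.91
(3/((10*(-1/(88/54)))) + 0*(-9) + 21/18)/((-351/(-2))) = 61/15795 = 0.00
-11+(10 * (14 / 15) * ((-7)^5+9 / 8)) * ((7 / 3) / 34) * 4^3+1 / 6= -210816211 / 306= -688941.87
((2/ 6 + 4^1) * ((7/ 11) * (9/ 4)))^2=74529/ 1936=38.50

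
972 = 972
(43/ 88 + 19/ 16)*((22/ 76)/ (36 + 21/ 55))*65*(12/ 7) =1054625/ 709688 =1.49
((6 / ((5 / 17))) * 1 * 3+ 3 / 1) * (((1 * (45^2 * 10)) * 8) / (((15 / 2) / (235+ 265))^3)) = 3081600000000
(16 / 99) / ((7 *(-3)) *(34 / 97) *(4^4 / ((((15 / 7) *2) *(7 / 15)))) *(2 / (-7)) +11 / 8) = 12416 / 20786337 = 0.00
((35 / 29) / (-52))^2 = 1225 / 2274064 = 0.00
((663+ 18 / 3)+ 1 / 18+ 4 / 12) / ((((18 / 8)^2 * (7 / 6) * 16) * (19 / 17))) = 204833 / 32319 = 6.34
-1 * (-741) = 741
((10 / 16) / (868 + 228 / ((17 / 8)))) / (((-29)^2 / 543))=9231 / 22310048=0.00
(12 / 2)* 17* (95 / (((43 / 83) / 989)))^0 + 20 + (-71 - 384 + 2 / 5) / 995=604677 / 4975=121.54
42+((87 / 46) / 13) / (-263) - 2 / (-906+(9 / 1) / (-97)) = 580587568267 / 13822969134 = 42.00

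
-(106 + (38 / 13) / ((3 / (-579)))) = 5956 / 13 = 458.15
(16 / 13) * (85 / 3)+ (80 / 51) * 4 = 27280 / 663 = 41.15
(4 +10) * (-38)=-532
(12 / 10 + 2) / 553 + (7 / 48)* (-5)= -96007 / 132720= -0.72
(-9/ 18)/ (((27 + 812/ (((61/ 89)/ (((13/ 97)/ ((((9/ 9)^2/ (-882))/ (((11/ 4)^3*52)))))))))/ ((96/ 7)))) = 189344/ 4181827381935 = 0.00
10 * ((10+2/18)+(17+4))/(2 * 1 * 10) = 140/9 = 15.56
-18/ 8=-9/ 4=-2.25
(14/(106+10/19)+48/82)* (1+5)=89223/20746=4.30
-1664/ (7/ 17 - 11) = 157.16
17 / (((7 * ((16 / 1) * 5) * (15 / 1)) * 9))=0.00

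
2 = 2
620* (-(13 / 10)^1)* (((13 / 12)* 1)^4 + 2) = -28223299 / 10368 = -2722.15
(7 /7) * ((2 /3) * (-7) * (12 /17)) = -56 /17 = -3.29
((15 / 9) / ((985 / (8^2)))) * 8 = 512 / 591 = 0.87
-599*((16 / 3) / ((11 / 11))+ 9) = -25757 / 3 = -8585.67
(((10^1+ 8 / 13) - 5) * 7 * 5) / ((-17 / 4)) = -10220 / 221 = -46.24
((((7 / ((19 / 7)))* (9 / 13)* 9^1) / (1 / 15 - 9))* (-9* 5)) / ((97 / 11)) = 9.18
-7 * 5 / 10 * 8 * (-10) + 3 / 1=283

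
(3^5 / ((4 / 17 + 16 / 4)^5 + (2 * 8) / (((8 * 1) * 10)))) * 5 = 8625631275 / 9676008017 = 0.89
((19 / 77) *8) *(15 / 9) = 760 / 231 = 3.29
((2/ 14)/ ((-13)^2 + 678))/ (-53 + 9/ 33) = -1/ 312620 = -0.00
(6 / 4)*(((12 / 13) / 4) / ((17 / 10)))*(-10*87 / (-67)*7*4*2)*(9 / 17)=19731600 / 251719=78.39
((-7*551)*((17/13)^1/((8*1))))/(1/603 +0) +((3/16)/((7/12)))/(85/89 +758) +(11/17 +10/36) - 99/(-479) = -1370079060242274791/3603830767992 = -380172.97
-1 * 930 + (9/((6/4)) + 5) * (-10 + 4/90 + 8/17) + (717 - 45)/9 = -734146/765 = -959.67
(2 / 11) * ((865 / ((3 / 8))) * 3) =13840 / 11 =1258.18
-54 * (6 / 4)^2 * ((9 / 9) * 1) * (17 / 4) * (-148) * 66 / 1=5043951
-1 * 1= -1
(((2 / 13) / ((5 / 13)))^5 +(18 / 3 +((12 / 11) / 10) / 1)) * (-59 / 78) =-6205384 / 1340625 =-4.63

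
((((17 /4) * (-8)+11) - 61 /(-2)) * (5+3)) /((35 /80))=137.14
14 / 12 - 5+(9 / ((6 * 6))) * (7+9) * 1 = 1 / 6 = 0.17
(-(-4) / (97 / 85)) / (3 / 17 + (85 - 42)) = 2890 / 35599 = 0.08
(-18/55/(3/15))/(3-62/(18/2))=162/385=0.42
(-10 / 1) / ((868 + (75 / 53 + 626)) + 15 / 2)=-1060 / 159309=-0.01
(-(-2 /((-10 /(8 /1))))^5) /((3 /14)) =-458752 /9375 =-48.93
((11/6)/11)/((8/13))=13/48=0.27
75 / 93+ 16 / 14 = 423 / 217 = 1.95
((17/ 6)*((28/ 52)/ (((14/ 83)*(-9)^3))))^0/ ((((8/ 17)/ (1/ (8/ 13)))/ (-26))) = -2873/ 32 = -89.78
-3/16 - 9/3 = -51/16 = -3.19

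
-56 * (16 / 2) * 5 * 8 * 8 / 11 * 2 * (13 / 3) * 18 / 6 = -3727360 / 11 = -338850.91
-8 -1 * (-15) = 7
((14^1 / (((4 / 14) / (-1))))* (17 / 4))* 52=-10829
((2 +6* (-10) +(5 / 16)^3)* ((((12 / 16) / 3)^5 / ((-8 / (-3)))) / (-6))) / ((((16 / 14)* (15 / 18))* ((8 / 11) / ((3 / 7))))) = 23506857 / 10737418240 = 0.00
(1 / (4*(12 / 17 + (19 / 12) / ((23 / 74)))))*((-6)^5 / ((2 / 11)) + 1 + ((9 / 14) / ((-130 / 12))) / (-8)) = -182603083569 / 99058960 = -1843.38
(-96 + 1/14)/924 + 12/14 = 0.75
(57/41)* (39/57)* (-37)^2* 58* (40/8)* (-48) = -743202720/41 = -18126895.61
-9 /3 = -3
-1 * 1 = -1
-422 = -422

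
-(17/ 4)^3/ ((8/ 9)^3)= -3581577/ 32768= -109.30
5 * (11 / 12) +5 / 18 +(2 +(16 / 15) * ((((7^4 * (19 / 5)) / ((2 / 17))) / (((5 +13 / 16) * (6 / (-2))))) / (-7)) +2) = 57465643 / 83700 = 686.57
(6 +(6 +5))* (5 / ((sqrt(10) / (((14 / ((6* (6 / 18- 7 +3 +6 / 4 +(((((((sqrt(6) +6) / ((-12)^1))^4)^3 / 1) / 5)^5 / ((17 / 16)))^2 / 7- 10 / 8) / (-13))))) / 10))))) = -8930817765185883952605404711277547895070267661132758621291039984942424813945839590829032390160498788198563667538622024940330637430373116477626590430156593100911039999896058855424* sqrt(10) / 9323381183435812917555092831626709918372023613903745739063696318476395445342764538556114591869032116566728883275953838845425017112919504631919395868342680895892189595943099254285 +916741325880639923869208349023519809061711427185147098852050948883292153140987668813329892884571516706503517443019064755449091832088016587047911292928* sqrt(15) / 9323381183435812917555092831626709918372023613903745739063696318476395445342764538556114591869032116566728883275953838845425017112919504631919395868342680895892189595943099254285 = -3.03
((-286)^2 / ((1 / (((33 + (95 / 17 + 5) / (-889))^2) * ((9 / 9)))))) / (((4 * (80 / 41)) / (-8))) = -208387483728147009 / 2284027690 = -91236846.49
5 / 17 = 0.29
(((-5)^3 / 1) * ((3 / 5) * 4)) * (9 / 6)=-450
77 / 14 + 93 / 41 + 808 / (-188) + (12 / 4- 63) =-217865 / 3854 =-56.53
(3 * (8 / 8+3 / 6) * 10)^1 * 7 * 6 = 1890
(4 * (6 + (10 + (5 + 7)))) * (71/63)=1136/9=126.22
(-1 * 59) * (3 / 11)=-177 / 11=-16.09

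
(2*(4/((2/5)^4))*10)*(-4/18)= -6250/9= -694.44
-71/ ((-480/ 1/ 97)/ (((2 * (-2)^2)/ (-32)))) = -6887/ 1920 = -3.59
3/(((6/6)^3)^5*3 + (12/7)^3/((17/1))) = 5831/6407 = 0.91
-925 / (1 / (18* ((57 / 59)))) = -949050 / 59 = -16085.59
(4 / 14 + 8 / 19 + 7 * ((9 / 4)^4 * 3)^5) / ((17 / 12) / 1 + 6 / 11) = 90765349286771948792770041 / 9468719260499968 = 9585810582.16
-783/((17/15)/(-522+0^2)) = 6130890/17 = 360640.59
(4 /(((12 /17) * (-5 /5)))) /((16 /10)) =-85 /24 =-3.54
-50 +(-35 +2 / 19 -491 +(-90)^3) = -13861942 / 19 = -729575.89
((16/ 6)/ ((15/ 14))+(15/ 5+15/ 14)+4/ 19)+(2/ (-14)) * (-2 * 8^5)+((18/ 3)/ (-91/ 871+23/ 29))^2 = 5622178079033/ 595256130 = 9444.97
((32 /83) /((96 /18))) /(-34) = -3 /1411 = -0.00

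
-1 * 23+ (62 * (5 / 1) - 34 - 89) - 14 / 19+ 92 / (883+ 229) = 862793 / 5282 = 163.35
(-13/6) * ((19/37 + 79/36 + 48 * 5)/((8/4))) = -4202731/15984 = -262.93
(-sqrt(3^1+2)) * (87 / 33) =-29 * sqrt(5) / 11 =-5.90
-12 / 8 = -1.50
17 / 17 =1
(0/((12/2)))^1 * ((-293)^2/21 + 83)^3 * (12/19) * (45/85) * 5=0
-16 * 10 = -160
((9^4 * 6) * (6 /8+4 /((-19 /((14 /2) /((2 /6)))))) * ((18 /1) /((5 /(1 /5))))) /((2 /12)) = -296544078 /475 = -624303.32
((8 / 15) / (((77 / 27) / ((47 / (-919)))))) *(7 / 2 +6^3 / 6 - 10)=-99828 / 353815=-0.28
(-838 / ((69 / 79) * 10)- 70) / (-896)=57251 / 309120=0.19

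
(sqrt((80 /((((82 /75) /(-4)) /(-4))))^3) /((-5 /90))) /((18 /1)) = -1920000*sqrt(1230) /1681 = -40057.71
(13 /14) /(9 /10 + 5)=65 /413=0.16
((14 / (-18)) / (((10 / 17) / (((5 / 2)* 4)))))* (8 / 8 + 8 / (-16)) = -119 / 18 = -6.61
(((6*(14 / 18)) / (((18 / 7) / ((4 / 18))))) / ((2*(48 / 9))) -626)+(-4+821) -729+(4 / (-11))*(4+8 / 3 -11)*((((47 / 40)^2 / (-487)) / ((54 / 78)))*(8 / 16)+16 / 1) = -177993897713 / 347133600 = -512.75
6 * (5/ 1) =30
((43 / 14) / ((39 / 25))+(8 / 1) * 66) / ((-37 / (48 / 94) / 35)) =-5787260 / 22607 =-255.99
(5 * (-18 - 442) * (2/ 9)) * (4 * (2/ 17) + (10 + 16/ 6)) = -6714.60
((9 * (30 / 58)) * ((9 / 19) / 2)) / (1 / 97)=117855 / 1102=106.95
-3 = -3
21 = 21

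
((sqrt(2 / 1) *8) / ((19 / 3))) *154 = 3696 *sqrt(2) / 19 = 275.10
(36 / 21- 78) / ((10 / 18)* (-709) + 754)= -4806 / 22687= -0.21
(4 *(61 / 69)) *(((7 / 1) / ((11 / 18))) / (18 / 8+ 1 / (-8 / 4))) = 5856 / 253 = 23.15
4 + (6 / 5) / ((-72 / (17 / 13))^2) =2920609 / 730080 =4.00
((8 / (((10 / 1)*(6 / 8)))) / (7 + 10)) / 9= 16 / 2295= 0.01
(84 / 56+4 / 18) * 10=155 / 9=17.22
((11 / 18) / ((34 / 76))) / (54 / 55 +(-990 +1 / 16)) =-183920 / 133152993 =-0.00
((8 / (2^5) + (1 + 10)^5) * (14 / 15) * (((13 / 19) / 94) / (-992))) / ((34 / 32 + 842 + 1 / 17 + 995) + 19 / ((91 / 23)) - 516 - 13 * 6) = -6045949819 / 6846195251720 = -0.00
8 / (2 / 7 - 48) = -28 / 167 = -0.17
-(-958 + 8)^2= -902500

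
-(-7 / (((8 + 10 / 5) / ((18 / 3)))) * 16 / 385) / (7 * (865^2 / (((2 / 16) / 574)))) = 3 / 413375606875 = 0.00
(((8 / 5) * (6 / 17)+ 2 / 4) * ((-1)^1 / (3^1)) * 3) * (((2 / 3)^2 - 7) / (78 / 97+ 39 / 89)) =5.62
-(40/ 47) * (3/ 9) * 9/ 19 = -120/ 893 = -0.13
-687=-687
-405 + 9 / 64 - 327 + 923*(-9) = -578487 / 64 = -9038.86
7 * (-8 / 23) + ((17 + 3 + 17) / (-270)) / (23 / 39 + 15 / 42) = -1380281 / 535095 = -2.58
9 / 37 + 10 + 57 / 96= 12831 / 1184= 10.84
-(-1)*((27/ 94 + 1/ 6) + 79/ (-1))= -11075/ 141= -78.55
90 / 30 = 3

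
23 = 23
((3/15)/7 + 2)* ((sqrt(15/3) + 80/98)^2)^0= 2.03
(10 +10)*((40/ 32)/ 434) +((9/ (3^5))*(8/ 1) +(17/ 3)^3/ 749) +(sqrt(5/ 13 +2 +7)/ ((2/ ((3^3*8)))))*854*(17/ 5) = 35635/ 59706 +1567944*sqrt(1586)/ 65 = 960658.55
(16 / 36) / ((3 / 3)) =4 / 9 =0.44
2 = 2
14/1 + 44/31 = 478/31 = 15.42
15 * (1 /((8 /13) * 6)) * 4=65 /4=16.25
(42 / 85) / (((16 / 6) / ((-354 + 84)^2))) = 229635 / 17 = 13507.94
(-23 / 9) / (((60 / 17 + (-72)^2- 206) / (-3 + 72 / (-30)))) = 51 / 18410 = 0.00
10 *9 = 90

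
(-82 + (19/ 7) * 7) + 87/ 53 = -3252/ 53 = -61.36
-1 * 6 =-6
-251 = -251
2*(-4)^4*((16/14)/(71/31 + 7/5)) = 158720/1001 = 158.56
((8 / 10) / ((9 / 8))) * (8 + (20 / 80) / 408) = 13057 / 2295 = 5.69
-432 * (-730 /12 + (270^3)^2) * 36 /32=-188286357653970435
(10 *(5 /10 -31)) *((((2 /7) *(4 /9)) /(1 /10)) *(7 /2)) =-12200 /9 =-1355.56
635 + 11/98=62241/98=635.11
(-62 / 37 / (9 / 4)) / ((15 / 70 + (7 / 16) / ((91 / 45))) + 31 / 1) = -361088 / 15239079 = -0.02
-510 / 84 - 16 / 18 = -6.96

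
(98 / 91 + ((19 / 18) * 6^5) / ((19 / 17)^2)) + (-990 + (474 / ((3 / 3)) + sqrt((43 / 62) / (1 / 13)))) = sqrt(34658) / 62 + 1495838 / 247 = 6059.03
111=111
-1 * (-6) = 6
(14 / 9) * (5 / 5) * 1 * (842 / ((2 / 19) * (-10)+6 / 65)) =-7279090 / 5337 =-1363.89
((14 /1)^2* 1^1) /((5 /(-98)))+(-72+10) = -19518 /5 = -3903.60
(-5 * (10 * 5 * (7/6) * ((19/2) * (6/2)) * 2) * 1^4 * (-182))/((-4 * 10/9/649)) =-1767340575/4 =-441835143.75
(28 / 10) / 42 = 1 / 15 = 0.07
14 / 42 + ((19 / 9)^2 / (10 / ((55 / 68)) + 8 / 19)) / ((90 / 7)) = 7021103 / 19478880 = 0.36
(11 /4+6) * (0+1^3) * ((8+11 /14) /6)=205 /16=12.81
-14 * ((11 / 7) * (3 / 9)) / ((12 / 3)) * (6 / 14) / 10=-11 / 140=-0.08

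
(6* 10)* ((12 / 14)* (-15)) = -771.43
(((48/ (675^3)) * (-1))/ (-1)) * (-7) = -112/ 102515625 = -0.00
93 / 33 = 31 / 11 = 2.82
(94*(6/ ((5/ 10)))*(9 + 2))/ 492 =1034/ 41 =25.22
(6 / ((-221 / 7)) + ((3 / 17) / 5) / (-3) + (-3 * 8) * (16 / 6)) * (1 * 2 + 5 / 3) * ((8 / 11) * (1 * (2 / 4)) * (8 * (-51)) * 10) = 349257.85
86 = 86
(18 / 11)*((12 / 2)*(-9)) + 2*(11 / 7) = -6562 / 77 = -85.22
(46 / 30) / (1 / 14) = 322 / 15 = 21.47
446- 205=241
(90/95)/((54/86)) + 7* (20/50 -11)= -20717/285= -72.69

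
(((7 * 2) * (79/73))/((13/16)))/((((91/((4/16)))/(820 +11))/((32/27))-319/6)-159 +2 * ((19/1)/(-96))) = -78428672/892476611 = -0.09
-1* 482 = -482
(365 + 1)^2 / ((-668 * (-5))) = 33489 / 835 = 40.11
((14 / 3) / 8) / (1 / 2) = 7 / 6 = 1.17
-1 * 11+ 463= 452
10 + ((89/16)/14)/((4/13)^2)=50881/3584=14.20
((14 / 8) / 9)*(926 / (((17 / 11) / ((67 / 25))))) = 2388617 / 7650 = 312.24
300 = 300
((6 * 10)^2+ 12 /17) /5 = 61212 /85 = 720.14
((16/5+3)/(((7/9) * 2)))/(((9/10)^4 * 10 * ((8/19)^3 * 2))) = 5315725/1306368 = 4.07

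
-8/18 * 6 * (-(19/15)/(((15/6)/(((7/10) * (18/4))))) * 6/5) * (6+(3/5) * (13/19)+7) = 214032/3125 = 68.49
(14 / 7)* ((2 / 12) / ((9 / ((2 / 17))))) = 2 / 459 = 0.00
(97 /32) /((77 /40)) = 485 /308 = 1.57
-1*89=-89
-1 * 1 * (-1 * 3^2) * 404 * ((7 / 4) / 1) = 6363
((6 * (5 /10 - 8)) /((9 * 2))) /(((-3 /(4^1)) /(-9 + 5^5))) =31160 /3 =10386.67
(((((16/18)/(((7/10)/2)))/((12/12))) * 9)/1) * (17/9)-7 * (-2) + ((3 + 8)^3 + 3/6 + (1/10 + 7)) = 1395.77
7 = 7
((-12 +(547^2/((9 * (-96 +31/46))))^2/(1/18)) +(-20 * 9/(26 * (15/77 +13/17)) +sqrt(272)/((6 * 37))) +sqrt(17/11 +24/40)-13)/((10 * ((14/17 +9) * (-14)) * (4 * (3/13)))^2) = 48841 * sqrt(17)/4368622204800 +48841 * sqrt(6490)/4329265248000 +11620712719995443424191/8554465011204846720000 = 1.36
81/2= 40.50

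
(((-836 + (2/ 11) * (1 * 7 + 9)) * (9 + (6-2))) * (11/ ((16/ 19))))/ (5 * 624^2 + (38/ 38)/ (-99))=-709137/ 9759044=-0.07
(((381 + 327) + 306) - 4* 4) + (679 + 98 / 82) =1678.20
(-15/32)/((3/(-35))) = 5.47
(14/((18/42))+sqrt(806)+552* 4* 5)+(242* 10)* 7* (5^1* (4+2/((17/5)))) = sqrt(806)+20384506/51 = 399724.59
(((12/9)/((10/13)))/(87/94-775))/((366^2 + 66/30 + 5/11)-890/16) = -215072/12861005703237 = -0.00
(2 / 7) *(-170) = -340 / 7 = -48.57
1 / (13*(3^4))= 1 / 1053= 0.00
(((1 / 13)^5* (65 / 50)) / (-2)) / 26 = -0.00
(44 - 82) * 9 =-342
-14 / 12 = -7 / 6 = -1.17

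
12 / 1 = 12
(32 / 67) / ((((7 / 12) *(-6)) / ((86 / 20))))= -1376 / 2345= -0.59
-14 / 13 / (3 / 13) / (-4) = 1.17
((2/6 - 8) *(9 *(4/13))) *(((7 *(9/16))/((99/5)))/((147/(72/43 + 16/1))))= -0.51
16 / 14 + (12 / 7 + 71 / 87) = 2237 / 609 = 3.67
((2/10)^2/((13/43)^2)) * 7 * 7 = 90601/4225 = 21.44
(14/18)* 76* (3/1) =532/3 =177.33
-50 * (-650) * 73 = 2372500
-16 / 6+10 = 22 / 3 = 7.33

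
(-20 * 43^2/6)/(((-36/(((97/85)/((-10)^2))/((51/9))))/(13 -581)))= -12734063/65025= -195.83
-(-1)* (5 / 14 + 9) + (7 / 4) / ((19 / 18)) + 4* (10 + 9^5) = 31420853 / 133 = 236247.02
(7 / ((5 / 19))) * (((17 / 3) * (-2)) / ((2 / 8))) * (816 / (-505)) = 4919936 / 2525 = 1948.49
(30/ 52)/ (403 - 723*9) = -15/ 158704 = -0.00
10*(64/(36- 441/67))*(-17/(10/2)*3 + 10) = -8576/1971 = -4.35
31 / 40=0.78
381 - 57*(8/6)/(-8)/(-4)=3029/8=378.62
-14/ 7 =-2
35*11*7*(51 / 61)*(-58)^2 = 462364980 / 61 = 7579753.77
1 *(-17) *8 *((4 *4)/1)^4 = -8912896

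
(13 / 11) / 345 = 13 / 3795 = 0.00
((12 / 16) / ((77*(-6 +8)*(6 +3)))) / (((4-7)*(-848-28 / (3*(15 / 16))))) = 5 / 23782528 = 0.00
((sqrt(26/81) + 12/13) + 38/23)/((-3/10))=-7700/897 - 10 *sqrt(26)/27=-10.47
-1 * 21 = -21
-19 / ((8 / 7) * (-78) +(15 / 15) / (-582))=0.21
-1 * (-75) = 75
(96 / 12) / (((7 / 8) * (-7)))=-64 / 49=-1.31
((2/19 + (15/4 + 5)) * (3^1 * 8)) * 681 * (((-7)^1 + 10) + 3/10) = 45372987/95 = 477610.39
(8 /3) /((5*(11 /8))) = 64 /165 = 0.39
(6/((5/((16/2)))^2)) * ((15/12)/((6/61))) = 976/5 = 195.20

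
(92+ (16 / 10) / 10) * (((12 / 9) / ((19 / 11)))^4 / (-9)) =-959512576 / 263900025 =-3.64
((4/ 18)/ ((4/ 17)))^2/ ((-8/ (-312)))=3757/ 108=34.79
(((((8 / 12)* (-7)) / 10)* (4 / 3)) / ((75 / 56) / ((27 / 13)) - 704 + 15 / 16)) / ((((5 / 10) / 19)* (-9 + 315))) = 59584 / 541648305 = 0.00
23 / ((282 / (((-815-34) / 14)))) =-6509 / 1316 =-4.95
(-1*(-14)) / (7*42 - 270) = 7 / 12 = 0.58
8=8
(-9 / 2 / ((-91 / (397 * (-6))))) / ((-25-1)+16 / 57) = 610983 / 133406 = 4.58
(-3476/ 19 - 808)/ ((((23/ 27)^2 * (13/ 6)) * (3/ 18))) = -494122032/ 130663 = -3781.65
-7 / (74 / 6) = -0.57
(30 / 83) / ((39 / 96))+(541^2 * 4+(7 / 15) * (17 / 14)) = 37896383023 / 32370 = 1170725.46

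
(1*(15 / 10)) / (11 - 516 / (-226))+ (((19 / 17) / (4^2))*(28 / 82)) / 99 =93767701 / 828588024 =0.11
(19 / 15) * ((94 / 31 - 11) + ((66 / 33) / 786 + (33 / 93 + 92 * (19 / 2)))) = 40109855 / 36549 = 1097.43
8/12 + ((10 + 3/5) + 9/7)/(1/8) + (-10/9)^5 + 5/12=781016053/8266860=94.48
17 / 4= 4.25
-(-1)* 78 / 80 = 39 / 40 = 0.98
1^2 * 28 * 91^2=231868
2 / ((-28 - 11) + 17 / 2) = -4 / 61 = -0.07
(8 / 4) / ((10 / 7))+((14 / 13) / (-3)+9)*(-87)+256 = -32134 / 65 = -494.37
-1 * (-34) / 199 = 34 / 199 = 0.17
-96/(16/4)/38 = -12/19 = -0.63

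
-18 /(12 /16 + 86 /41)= -2952 /467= -6.32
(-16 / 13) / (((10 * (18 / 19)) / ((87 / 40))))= -551 / 1950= -0.28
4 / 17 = 0.24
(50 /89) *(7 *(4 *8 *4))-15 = 43465 /89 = 488.37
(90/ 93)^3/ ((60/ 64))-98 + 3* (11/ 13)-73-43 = -81521059/ 387283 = -210.49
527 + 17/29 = 15300/29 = 527.59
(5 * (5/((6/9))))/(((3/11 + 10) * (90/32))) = 440/339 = 1.30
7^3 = 343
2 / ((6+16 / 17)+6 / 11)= 187 / 700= 0.27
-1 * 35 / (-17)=35 / 17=2.06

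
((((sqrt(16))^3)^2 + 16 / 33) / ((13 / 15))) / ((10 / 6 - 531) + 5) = -2027760 / 224939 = -9.01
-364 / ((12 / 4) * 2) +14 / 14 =-179 / 3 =-59.67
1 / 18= 0.06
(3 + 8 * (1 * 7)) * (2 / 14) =59 / 7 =8.43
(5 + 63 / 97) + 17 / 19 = 12061 / 1843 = 6.54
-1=-1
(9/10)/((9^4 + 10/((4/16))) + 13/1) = 9/66140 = 0.00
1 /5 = 0.20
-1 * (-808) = 808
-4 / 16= -1 / 4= -0.25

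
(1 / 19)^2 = 0.00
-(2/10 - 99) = 494/5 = 98.80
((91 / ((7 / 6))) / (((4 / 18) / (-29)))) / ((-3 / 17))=57681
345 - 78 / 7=2337 / 7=333.86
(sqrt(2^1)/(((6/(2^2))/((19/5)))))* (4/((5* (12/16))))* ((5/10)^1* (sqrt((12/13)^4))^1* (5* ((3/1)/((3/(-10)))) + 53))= 14592* sqrt(2)/4225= 4.88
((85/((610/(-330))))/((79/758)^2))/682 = -73256910/11801731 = -6.21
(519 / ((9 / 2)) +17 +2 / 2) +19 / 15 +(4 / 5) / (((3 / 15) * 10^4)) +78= 531501 / 2500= 212.60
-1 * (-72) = 72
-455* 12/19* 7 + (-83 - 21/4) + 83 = -153279/76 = -2016.83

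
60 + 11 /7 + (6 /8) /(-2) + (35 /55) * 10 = 41617 /616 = 67.56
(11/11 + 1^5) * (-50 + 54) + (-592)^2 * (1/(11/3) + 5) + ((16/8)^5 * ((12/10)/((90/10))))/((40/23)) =1524527024/825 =1847911.54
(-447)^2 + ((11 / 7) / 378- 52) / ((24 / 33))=199737.51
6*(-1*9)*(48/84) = -216/7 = -30.86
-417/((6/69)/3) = -28773/2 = -14386.50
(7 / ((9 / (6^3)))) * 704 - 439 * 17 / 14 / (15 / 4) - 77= 12395549 / 105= 118052.85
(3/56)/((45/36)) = 3/70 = 0.04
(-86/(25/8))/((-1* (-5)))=-688/125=-5.50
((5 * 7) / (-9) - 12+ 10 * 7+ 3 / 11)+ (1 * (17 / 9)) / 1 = 619 / 11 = 56.27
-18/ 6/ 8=-3/ 8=-0.38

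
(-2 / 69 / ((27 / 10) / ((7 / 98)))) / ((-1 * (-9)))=-10 / 117369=-0.00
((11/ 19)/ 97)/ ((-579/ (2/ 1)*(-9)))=22/ 9603873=0.00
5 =5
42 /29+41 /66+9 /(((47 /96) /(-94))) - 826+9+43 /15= -24308411 /9570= -2540.06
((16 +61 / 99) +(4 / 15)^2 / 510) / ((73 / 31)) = 325095853 / 46072125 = 7.06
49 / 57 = 0.86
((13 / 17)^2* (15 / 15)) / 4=169 / 1156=0.15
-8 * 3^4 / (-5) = 648 / 5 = 129.60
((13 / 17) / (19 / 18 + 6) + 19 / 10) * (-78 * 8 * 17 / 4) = -3382158 / 635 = -5326.23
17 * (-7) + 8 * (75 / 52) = -1397 / 13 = -107.46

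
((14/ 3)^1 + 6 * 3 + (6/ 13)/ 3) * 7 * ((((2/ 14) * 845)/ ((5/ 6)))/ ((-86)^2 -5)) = 23140/ 7391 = 3.13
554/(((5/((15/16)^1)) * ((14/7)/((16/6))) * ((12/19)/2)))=5263/12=438.58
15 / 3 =5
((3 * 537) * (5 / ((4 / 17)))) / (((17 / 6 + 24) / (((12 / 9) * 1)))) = 273870 / 161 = 1701.06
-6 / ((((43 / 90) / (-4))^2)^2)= -100776960000 / 3418801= -29477.28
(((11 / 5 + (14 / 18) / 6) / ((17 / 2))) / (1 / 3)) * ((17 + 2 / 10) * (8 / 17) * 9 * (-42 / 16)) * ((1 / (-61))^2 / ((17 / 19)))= -1269618 / 26884225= -0.05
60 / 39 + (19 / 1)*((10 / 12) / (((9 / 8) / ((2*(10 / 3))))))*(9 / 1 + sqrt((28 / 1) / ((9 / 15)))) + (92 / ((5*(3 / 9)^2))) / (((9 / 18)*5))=15200*sqrt(105) / 243 + 2668252 / 2925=1553.18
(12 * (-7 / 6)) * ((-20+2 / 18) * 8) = 2227.56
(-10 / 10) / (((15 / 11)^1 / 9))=-33 / 5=-6.60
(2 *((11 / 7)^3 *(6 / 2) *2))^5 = 1039433016492035269632 / 4747561509943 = 218940400.10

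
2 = 2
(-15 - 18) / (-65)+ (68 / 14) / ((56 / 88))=8.14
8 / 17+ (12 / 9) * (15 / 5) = 76 / 17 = 4.47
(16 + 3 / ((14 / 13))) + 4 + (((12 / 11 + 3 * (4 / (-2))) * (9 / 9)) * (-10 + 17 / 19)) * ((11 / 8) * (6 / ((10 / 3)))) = 354883 / 2660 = 133.41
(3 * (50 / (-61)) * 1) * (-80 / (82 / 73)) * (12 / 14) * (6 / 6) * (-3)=-7884000 / 17507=-450.33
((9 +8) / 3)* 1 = 17 / 3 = 5.67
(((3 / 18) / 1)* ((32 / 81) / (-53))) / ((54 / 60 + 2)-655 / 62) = 620 / 3825063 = 0.00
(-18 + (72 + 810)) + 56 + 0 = 920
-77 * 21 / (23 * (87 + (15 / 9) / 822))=-3987522 / 4934581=-0.81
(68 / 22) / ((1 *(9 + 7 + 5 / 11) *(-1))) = -0.19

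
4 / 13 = 0.31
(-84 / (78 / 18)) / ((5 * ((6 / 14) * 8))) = -147 / 130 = -1.13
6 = 6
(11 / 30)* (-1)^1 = -11 / 30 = -0.37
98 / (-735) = -2 / 15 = -0.13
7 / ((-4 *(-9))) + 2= 79 / 36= 2.19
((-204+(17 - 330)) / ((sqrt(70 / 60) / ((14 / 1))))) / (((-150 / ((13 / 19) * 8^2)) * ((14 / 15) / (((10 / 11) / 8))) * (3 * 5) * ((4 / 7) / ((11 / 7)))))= 13442 * sqrt(42) / 1995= 43.67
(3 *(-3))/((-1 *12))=3/4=0.75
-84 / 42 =-2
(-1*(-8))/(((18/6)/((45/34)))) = 60/17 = 3.53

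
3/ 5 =0.60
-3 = -3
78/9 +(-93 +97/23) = -5528/69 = -80.12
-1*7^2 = -49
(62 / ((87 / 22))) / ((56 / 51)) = 5797 / 406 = 14.28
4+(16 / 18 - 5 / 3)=29 / 9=3.22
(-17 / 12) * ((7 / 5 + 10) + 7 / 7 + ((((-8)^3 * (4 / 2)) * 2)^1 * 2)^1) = 57851 / 10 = 5785.10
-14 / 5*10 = -28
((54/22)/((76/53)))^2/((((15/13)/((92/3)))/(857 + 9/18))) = 23334691653/349448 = 66775.86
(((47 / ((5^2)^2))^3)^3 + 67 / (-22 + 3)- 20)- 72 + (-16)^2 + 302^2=25261033442802748485921615905698 / 276486389338970184326171875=91364.47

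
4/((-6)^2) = 1/9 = 0.11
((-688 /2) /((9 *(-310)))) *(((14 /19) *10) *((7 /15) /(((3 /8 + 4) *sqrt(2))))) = 19264 *sqrt(2) /397575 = 0.07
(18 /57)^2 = 36 /361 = 0.10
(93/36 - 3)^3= -125/1728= -0.07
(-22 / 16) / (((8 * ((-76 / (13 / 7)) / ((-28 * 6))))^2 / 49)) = -819819 / 46208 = -17.74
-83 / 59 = -1.41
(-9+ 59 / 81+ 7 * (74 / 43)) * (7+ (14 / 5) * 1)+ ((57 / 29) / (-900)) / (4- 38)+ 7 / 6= 13105332599 / 343423800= 38.16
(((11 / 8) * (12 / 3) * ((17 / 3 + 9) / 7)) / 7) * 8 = 1936 / 147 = 13.17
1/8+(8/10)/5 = 57/200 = 0.28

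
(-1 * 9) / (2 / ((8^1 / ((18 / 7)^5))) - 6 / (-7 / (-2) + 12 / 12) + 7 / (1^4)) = -453789 / 1702895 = -0.27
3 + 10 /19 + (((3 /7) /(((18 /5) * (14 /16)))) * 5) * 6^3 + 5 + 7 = 162.47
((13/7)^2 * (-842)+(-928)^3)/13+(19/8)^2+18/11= -27568567143433/448448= -61475504.73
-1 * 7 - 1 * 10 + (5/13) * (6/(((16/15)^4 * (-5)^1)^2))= -473056151833/27917287424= -16.94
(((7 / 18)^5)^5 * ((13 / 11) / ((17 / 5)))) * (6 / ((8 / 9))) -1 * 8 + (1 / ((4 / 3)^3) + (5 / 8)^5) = -4993581428531018923926030166831225 / 667345077399460824949949340844032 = -7.48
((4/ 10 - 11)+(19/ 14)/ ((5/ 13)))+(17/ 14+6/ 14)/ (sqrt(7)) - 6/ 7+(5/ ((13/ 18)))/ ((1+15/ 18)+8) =-77577/ 10738+23 *sqrt(7)/ 98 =-6.60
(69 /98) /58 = 69 /5684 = 0.01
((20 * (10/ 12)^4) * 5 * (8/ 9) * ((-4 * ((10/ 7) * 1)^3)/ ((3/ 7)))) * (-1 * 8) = 1000000000/ 107163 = 9331.58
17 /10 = 1.70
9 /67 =0.13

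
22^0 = 1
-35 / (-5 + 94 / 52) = 910 / 83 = 10.96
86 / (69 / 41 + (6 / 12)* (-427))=-7052 / 17369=-0.41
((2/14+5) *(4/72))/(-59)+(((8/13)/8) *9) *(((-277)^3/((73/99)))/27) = -739072.49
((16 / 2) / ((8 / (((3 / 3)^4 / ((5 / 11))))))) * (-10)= -22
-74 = -74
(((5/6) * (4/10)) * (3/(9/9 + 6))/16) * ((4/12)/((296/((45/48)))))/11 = 5/5834752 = 0.00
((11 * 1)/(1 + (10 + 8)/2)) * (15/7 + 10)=187/14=13.36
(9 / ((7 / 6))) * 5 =270 / 7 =38.57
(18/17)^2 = 324/289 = 1.12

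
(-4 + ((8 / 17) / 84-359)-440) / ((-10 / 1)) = 286669 / 3570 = 80.30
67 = 67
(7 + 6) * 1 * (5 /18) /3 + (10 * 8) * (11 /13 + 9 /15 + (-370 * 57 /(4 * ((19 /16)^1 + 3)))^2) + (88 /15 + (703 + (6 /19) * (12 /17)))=645469307844633449 /5089313970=126828352.83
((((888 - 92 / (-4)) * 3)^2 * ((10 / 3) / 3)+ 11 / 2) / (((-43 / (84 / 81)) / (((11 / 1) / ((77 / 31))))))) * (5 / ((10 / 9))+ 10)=-14921989469 / 1161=-12852704.11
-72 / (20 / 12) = -216 / 5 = -43.20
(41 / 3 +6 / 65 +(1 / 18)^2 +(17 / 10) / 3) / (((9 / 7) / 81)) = 2112341 / 2340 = 902.71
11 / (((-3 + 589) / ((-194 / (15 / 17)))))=-18139 / 4395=-4.13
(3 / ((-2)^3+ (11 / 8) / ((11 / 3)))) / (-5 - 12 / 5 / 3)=120 / 1769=0.07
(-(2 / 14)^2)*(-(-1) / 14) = -0.00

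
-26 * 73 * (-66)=125268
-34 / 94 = -17 / 47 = -0.36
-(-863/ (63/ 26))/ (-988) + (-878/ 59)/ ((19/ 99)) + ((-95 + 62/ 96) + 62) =-124583885/ 1129968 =-110.25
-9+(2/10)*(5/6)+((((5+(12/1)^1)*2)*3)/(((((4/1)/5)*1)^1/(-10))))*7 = -53603/6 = -8933.83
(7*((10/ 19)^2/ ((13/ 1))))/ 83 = 700/ 389519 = 0.00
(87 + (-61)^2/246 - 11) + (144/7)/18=158887/1722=92.27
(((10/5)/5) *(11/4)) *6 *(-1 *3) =-99/5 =-19.80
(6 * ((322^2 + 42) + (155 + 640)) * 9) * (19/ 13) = 107238546/ 13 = 8249118.92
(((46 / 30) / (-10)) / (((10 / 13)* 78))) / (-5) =23 / 45000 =0.00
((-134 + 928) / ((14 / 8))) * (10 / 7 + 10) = 254080 / 49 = 5185.31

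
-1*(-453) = 453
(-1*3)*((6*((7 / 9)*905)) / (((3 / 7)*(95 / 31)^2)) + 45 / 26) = -443932693 / 140790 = -3153.16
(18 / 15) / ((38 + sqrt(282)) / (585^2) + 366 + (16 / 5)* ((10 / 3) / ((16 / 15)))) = 26421817463730 / 8278838583491381 - 205335* sqrt(282) / 8278838583491381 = 0.00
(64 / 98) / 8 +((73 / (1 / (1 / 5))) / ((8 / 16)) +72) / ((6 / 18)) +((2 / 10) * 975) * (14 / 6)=758.68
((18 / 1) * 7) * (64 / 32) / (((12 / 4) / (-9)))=-756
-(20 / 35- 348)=2432 / 7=347.43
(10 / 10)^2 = 1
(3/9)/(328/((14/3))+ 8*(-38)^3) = -7/9217020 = -0.00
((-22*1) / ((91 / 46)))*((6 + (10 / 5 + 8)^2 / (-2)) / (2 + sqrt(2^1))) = 44528 / 91 - 22264*sqrt(2) / 91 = 143.32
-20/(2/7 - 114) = 35/199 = 0.18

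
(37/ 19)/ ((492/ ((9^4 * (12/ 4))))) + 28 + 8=354933/ 3116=113.91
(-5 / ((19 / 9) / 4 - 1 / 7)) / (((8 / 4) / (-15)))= 9450 / 97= 97.42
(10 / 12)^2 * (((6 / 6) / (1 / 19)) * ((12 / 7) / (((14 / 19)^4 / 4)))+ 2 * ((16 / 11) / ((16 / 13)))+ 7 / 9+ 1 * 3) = 18640501475 / 59900148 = 311.19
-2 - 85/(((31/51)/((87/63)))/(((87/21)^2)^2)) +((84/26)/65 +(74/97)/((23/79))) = -55873901814638381/982218643315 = -56885.40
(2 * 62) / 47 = 124 / 47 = 2.64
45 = 45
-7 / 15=-0.47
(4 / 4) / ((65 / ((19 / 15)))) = 19 / 975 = 0.02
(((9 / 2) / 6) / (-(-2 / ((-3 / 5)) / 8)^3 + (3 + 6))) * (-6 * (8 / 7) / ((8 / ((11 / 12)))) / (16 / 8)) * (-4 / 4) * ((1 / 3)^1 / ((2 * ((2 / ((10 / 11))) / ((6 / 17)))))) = 1620 / 1835813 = 0.00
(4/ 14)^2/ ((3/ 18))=24/ 49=0.49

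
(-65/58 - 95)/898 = -5575/52084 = -0.11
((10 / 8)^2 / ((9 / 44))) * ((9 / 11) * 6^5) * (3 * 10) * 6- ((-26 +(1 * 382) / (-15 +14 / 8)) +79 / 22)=10200227745 / 1166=8748051.24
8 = 8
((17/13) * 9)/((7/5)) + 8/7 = 869/91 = 9.55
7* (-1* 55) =-385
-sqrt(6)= -2.45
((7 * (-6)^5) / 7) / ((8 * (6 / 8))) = -1296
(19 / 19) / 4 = 1 / 4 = 0.25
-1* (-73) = 73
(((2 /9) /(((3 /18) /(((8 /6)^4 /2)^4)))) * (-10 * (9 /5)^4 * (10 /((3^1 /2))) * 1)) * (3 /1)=-8589934592 /492075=-17456.56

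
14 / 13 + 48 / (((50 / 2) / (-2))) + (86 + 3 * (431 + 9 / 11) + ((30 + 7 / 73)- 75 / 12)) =1464108749 / 1043900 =1402.54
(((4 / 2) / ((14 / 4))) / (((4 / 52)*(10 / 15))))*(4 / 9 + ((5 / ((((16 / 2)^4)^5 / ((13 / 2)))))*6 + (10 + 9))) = 2622896422980576893215 / 12105675798371893248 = 216.67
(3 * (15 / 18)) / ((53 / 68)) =170 / 53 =3.21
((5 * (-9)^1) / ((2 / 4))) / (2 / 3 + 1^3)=-54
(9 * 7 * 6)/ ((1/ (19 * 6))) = 43092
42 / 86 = 21 / 43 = 0.49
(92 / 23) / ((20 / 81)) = 81 / 5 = 16.20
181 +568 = 749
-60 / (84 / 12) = -60 / 7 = -8.57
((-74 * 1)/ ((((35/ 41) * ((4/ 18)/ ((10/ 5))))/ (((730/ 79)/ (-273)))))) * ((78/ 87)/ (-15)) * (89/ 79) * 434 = -4888550704/ 6334615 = -771.72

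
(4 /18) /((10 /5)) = 1 /9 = 0.11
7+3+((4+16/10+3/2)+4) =211/10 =21.10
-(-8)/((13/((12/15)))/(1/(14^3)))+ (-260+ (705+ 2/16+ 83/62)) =2468570277/5529160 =446.46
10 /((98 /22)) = 110 /49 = 2.24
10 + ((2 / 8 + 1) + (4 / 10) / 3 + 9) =1223 / 60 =20.38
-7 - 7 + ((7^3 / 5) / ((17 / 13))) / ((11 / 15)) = 10759 / 187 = 57.53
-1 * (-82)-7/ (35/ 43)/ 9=3647/ 45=81.04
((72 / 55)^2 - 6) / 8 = -6483 / 12100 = -0.54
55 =55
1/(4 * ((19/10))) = 5/38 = 0.13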